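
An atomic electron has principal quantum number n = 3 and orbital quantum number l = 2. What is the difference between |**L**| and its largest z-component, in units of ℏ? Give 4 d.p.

|L| = √6 ℏ ≈ 2.4495ℏ, while L_z,max = lℏ = 2ℏ.
The difference is (√6 − 2)ℏ ≈ 0.4495ℏ.

|L| − L_z,max ≈ 0.4495ℏ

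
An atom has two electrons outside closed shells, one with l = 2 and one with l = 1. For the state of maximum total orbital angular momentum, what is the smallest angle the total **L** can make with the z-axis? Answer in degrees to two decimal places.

θ_min ≈ 30.00°

The total orbital quantum number L ranges from |l₁ − l₂| to l₁ + l₂ in integer steps.
So L can be 1, 2, 3.
The maximum is L = 3, with |L_tot| = ℏ√(3·4) = 2√3 ℏ.
The minimum angle with z is arccos(3/√12) ≈ 30.00°.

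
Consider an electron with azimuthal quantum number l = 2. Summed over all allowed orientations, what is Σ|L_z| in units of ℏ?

Σ|L_z| = 6 ℏ

m_l runs from −2 to 2, i.e. {-2, -1, 0, 1, 2}.
Σ|m_l| = l(l+1) = 6.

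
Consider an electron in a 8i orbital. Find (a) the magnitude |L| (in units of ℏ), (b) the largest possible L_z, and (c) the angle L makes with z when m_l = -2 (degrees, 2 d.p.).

|L| = √42 ℏ ≈ 6.481ℏ; L_z,max = 6ℏ; θ(m_l=-2) ≈ 107.98°

The 8i subshell has l = 6.
|L| = ℏ√(6·7) = √42 ℏ ≈ 6.481ℏ.
L_z,max = lℏ = 6ℏ.
For m_l = -2: cos θ = -2/√42, θ ≈ 107.98°.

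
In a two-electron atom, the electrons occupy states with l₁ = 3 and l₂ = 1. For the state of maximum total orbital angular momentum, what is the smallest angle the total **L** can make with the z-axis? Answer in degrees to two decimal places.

By the triangle rule, |l₁ − l₂| ≤ L ≤ l₁ + l₂.
So L can be 2, 3, 4.
The maximum is L = 4, with |L_tot| = ℏ√(4·5) = 2√5 ℏ.
The minimum angle with z is arccos(4/√20) ≈ 26.57°.

θ_min ≈ 26.57°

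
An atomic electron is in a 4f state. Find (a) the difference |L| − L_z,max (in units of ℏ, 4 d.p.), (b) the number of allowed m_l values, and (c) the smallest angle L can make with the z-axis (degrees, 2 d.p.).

|L|−L_z,max ≈ 0.4641ℏ; 7 values; θ_min ≈ 30.00°

4f means n = 4, l = 3.
|L| − L_z,max = (2√3 − 3)ℏ ≈ 0.4641ℏ.
There are 2l+1 = 7 values of m_l.
cos θ_min = 3/√12, so θ_min ≈ 30.00°.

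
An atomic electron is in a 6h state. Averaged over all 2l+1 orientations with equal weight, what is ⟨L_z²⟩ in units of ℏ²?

⟨L_z²⟩ = 10 ℏ²

The 6h subshell has l = 5.
The allowed m_l values are -5, -4, -3, -2, -1, 0, 1, 2, 3, 4, 5.
⟨L_z²⟩ = ℏ²·(Σ m_l²)/(2l+1) = ℏ²·110/11 = 10ℏ².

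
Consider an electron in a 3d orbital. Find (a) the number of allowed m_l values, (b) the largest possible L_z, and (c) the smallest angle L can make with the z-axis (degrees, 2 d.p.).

For 3d, l = 2.
There are 2l+1 = 5 values of m_l.
L_z,max = lℏ = 2ℏ.
cos θ_min = 2/√6, so θ_min ≈ 35.26°.

5 values; L_z,max = 2ℏ; θ_min ≈ 35.26°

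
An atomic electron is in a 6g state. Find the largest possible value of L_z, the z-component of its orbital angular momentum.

For 6g, l = 4.
L_z = m_l ℏ with m_l ∈ {−4, …, 4}; the maximum is m_l = 4.

L_z,max = 4ℏ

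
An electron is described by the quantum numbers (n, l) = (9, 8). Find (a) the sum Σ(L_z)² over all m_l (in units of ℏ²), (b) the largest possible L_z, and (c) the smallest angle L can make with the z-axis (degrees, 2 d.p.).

Σ(L_z)² = 408 ℏ²; L_z,max = 8ℏ; θ_min ≈ 19.47°

Σ m_l² = 408, so Σ(L_z)² = 408 ℏ².
L_z,max = lℏ = 8ℏ.
cos θ_min = 8/√72, so θ_min ≈ 19.47°.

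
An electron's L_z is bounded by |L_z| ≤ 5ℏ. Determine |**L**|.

|L| = √30 ℏ ≈ 5.477ℏ

The maximum L_z equals lℏ, giving l = 5.
|L| = √(l(l+1)) ℏ = √30 ℏ.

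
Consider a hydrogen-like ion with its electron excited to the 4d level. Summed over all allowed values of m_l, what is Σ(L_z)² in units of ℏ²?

Σ(L_z)² = 10 ℏ²

The 4d level has l = 2.
m_l ∈ {-2, -1, 0, 1, 2}.
Summing m² from −2 to 2: Σ m_l² = 10.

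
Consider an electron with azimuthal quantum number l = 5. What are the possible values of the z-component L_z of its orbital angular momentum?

L_z ∈ {−5ℏ, −4ℏ, −3ℏ, −2ℏ, −ℏ, 0, ℏ, 2ℏ, 3ℏ, 4ℏ, 5ℏ}

L_z = m_l ℏ with m_l ranging from −l to +l in integer steps.
For l = 5: m_l ∈ {-5, -4, -3, -2, -1, 0, 1, 2, 3, 4, 5}.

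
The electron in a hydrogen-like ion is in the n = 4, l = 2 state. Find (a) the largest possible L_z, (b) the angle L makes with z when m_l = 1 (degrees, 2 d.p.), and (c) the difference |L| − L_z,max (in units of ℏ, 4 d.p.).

L_z,max = lℏ = 2ℏ.
For m_l = 1: cos θ = 1/√6, θ ≈ 65.91°.
|L| − L_z,max = (√6 − 2)ℏ ≈ 0.4495ℏ.

L_z,max = 2ℏ; θ(m_l=1) ≈ 65.91°; |L|−L_z,max ≈ 0.4495ℏ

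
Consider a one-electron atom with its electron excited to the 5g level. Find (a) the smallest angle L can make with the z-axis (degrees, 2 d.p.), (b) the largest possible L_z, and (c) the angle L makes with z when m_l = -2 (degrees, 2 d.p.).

The 5g level has l = 4.
cos θ_min = 4/√20, so θ_min ≈ 26.57°.
L_z,max = lℏ = 4ℏ.
For m_l = -2: cos θ = -2/√20, θ ≈ 116.57°.

θ_min ≈ 26.57°; L_z,max = 4ℏ; θ(m_l=-2) ≈ 116.57°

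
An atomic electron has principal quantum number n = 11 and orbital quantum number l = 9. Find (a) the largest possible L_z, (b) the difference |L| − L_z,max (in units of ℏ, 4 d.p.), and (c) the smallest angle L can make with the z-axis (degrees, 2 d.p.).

L_z,max = 9ℏ; |L|−L_z,max ≈ 0.4868ℏ; θ_min ≈ 18.43°

L_z,max = lℏ = 9ℏ.
|L| − L_z,max = (3√10 − 9)ℏ ≈ 0.4868ℏ.
cos θ_min = 9/√90, so θ_min ≈ 18.43°.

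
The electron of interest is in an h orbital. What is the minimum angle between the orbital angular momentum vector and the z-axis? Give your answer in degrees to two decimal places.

θ_min ≈ 24.09°

For an h orbital, l = 5.
|L| = √(l(l+1)) ℏ = √30 ℏ.
The smallest angle corresponds to the largest L_z, i.e. m_l = l = 5, giving L_z = 5ℏ.
cos θ_min = 5/√30, so θ_min ≈ 24.09°.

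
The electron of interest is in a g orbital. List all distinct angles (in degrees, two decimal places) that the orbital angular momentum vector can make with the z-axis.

θ ∈ {26.57°, 47.87°, 63.43°, 77.08°, 90.00°, 102.92°, 116.57°, 132.13°, 153.43°}

For a g orbital, l = 4.
|L|² = l(l+1)ℏ² = 20ℏ², so |L| = 2√5 ℏ.
cos θ = m_l/√20 for each m_l ∈ {-4, -3, -2, -1, 0, 1, 2, 3, 4}.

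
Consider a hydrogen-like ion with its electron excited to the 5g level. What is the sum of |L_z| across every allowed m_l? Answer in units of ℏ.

The 5g level has l = 4.
m_l ∈ {-4, -3, -2, -1, 0, 1, 2, 3, 4}.
Σ|m_l| = 2(1+2+…+4) = 20.

Σ|L_z| = 20 ℏ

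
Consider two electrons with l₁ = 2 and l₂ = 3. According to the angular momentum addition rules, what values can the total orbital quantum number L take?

L = 1, 2, 3, 4, 5

By the triangle rule, |l₁ − l₂| ≤ L ≤ l₁ + l₂.
Allowed values: L = 1, 2, 3, 4, 5.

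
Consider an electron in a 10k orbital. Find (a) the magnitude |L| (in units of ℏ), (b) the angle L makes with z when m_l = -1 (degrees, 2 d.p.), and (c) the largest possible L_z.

|L| = 2√14 ℏ ≈ 7.483ℏ; θ(m_l=-1) ≈ 97.68°; L_z,max = 7ℏ

10k means n = 10, l = 7.
|L| = ℏ√(7·8) = 2√14 ℏ ≈ 7.483ℏ.
For m_l = -1: cos θ = -1/√56, θ ≈ 97.68°.
L_z,max = lℏ = 7ℏ.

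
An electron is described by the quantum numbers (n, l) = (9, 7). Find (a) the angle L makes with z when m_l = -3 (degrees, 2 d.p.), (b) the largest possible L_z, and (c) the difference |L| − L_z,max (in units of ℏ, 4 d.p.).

For m_l = -3: cos θ = -3/√56, θ ≈ 113.63°.
L_z,max = lℏ = 7ℏ.
|L| − L_z,max = (2√14 − 7)ℏ ≈ 0.4833ℏ.

θ(m_l=-3) ≈ 113.63°; L_z,max = 7ℏ; |L|−L_z,max ≈ 0.4833ℏ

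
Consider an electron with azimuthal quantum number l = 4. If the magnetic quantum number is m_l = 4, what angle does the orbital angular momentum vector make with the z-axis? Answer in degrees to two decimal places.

θ ≈ 26.57°

|L| = √(l(l+1)) ℏ = 2√5 ℏ.
L_z = m_l ℏ = 4ℏ.
cos θ = L_z/|L| = 4/√20, so θ ≈ 26.57°.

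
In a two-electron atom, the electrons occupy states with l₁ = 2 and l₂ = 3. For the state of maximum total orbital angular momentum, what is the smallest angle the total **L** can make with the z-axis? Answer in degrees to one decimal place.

θ_min ≈ 24.1°

L runs from |2 − 3| = 1 to 2 + 3 = 5.
So L can be 1, 2, 3, 4, 5.
The maximum is L = 5, with |L_tot| = ℏ√(5·6) = √30 ℏ.
The minimum angle with z is arccos(5/√30) ≈ 24.1°.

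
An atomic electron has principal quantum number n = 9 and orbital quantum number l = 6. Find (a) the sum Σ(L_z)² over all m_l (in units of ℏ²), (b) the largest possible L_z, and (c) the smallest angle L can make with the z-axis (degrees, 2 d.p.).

Σ m_l² = 182, so Σ(L_z)² = 182 ℏ².
L_z,max = lℏ = 6ℏ.
cos θ_min = 6/√42, so θ_min ≈ 22.21°.

Σ(L_z)² = 182 ℏ²; L_z,max = 6ℏ; θ_min ≈ 22.21°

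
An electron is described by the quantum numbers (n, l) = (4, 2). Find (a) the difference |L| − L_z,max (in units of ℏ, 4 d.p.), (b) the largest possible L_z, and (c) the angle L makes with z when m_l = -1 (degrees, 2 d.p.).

|L|−L_z,max ≈ 0.4495ℏ; L_z,max = 2ℏ; θ(m_l=-1) ≈ 114.09°

|L| − L_z,max = (√6 − 2)ℏ ≈ 0.4495ℏ.
L_z,max = lℏ = 2ℏ.
For m_l = -1: cos θ = -1/√6, θ ≈ 114.09°.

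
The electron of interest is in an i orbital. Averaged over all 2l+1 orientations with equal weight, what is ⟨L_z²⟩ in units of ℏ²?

⟨L_z²⟩ = 14 ℏ²

I corresponds to l = 6.
The allowed m_l values are -6, -5, -4, -3, -2, -1, 0, 1, 2, 3, 4, 5, 6.
Average of L_z² over 13 states: 182/13 ℏ² = 14 ℏ².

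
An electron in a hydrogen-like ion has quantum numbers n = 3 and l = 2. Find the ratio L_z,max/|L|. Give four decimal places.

L_z,max/|L| = 0.8165

|L| = √6 ℏ ≈ 2.4495ℏ, while L_z,max = lℏ = 2ℏ.
L_z,max/|L| = 2/√6 = 0.8165.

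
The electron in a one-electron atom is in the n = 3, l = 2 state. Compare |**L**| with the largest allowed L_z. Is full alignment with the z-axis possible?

No: L_z,max = 2ℏ < |L| = √6 ℏ ≈ 2.449ℏ

|L| = √6 ℏ ≈ 2.4495ℏ, while L_z,max = lℏ = 2ℏ.
Since |L| > L_z,max, the vector can never point exactly along z; the closest it comes is θ_min = arccos(2/√6) ≈ 35.3°.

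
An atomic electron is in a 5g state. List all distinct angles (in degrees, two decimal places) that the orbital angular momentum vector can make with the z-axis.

The 5g subshell has l = 4.
|L|² = l(l+1)ℏ² = 20ℏ², so |L| = 2√5 ℏ.
cos θ = m_l/√20 for each m_l ∈ {-4, -3, -2, -1, 0, 1, 2, 3, 4}.

θ ∈ {26.57°, 47.87°, 63.43°, 77.08°, 90.00°, 102.92°, 116.57°, 132.13°, 153.43°}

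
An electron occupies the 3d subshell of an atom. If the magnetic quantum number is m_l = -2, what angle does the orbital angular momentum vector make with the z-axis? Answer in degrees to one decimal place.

For 3d, l = 2.
|L| = ℏ√(l(l+1)) = √6 ℏ.
L_z = m_l ℏ = −2ℏ.
cos θ = L_z/|L| = -2/√6, so θ ≈ 144.7°.

θ ≈ 144.7°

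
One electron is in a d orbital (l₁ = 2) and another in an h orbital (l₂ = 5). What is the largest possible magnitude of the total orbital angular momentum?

|L_tot|_max = 2√14 ℏ ≈ 7.483ℏ

By the triangle rule, |l₁ − l₂| ≤ L ≤ l₁ + l₂.
Allowed values: L = 3, 4, 5, 6, 7.
The largest magnitude corresponds to L = 7: |L_tot| = ℏ√(7·8) = 2√14 ℏ.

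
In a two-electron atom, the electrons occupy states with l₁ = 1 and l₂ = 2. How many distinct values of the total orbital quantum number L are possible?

By the triangle rule, |l₁ − l₂| ≤ L ≤ l₁ + l₂.
Allowed values: L = 1, 2, 3.
That is 3 values.

3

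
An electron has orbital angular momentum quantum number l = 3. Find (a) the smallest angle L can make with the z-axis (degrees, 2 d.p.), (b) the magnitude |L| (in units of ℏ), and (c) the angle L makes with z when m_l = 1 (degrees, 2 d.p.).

cos θ_min = 3/√12, so θ_min ≈ 30.00°.
|L| = ℏ√(3·4) = 2√3 ℏ ≈ 3.464ℏ.
For m_l = 1: cos θ = 1/√12, θ ≈ 73.22°.

θ_min ≈ 30.00°; |L| = 2√3 ℏ ≈ 3.464ℏ; θ(m_l=1) ≈ 73.22°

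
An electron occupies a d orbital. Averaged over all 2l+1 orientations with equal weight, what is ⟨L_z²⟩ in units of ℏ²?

The letter d corresponds to l = 2.
m_l ∈ {-2, -1, 0, 1, 2}.
Average of L_z² over 5 states: 10/5 ℏ² = 2 ℏ².

⟨L_z²⟩ = 2 ℏ²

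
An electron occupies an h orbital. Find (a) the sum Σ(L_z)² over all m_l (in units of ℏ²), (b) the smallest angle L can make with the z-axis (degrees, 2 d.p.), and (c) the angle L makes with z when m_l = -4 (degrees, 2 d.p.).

Σ(L_z)² = 110 ℏ²; θ_min ≈ 24.09°; θ(m_l=-4) ≈ 136.91°

H corresponds to l = 5.
Σ m_l² = 110, so Σ(L_z)² = 110 ℏ².
cos θ_min = 5/√30, so θ_min ≈ 24.09°.
For m_l = -4: cos θ = -4/√30, θ ≈ 136.91°.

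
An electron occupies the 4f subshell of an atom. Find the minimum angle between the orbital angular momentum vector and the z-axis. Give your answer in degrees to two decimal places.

θ_min ≈ 30.00°

For 4f, l = 3.
|L| = ℏ√(l(l+1)) = 2√3 ℏ.
The smallest angle corresponds to the largest L_z, i.e. m_l = l = 3, giving L_z = 3ℏ.
cos θ_min = 3/√12, so θ_min ≈ 30.00°.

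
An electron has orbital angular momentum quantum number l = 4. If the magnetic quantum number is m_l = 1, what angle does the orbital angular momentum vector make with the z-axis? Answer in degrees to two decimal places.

|L|² = l(l+1)ℏ² = 20ℏ², so |L| = 2√5 ℏ.
L_z = m_l ℏ = 1ℏ.
cos θ = L_z/|L| = 1/√20, so θ ≈ 77.08°.

θ ≈ 77.08°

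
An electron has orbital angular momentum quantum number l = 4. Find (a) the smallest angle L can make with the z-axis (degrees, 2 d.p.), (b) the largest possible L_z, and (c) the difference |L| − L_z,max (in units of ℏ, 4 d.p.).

θ_min ≈ 26.57°; L_z,max = 4ℏ; |L|−L_z,max ≈ 0.4721ℏ

cos θ_min = 4/√20, so θ_min ≈ 26.57°.
L_z,max = lℏ = 4ℏ.
|L| − L_z,max = (2√5 − 4)ℏ ≈ 0.4721ℏ.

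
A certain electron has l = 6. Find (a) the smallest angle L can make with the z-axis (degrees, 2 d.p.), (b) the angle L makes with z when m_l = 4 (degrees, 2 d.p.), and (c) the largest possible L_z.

cos θ_min = 6/√42, so θ_min ≈ 22.21°.
For m_l = 4: cos θ = 4/√42, θ ≈ 51.89°.
L_z,max = lℏ = 6ℏ.

θ_min ≈ 22.21°; θ(m_l=4) ≈ 51.89°; L_z,max = 6ℏ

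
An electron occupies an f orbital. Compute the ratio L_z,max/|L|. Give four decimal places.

L_z,max/|L| = 0.8660

An f state has l = 3.
|L| = 2√3 ℏ ≈ 3.4641ℏ, while L_z,max = lℏ = 3ℏ.
L_z,max/|L| = 3/√12 = 0.8660.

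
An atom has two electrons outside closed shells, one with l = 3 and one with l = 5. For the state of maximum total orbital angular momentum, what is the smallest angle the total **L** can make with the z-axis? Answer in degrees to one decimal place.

θ_min ≈ 19.5°

The total orbital quantum number L ranges from |l₁ − l₂| to l₁ + l₂ in integer steps.
Allowed values: L = 2, 3, 4, 5, 6, 7, 8.
The maximum is L = 8, with |L_tot| = ℏ√(8·9) = 6√2 ℏ.
The minimum angle with z is arccos(8/√72) ≈ 19.5°.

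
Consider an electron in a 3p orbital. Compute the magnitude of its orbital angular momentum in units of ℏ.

|L| = √2 ℏ ≈ 1.414ℏ

For 3p, l = 1.
|L| = ℏ√(l(l+1)) = ℏ√(1·2) = √2 ℏ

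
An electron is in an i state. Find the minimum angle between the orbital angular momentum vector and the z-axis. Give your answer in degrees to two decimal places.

θ_min ≈ 22.21°

The letter i corresponds to l = 6.
|L|² = l(l+1)ℏ² = 42ℏ², so |L| = √42 ℏ.
The smallest angle corresponds to the largest L_z, i.e. m_l = l = 6, giving L_z = 6ℏ.
cos θ_min = 6/√42, so θ_min ≈ 22.21°.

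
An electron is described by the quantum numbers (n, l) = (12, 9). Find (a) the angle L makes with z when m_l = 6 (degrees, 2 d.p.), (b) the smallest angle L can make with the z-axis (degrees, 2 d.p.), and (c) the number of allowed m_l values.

For m_l = 6: cos θ = 6/√90, θ ≈ 50.77°.
cos θ_min = 9/√90, so θ_min ≈ 18.43°.
There are 2l+1 = 19 values of m_l.

θ(m_l=6) ≈ 50.77°; θ_min ≈ 18.43°; 19 values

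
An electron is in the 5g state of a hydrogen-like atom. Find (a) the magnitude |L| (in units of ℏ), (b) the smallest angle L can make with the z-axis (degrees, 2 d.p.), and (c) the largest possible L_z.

|L| = 2√5 ℏ ≈ 4.472ℏ; θ_min ≈ 26.57°; L_z,max = 4ℏ

For 5g, l = 4.
|L| = ℏ√(4·5) = 2√5 ℏ ≈ 4.472ℏ.
cos θ_min = 4/√20, so θ_min ≈ 26.57°.
L_z,max = lℏ = 4ℏ.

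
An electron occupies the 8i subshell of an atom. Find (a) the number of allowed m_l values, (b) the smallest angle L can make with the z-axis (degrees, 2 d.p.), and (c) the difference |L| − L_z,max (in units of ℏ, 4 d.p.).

8i means n = 8, l = 6.
There are 2l+1 = 13 values of m_l.
cos θ_min = 6/√42, so θ_min ≈ 22.21°.
|L| − L_z,max = (√42 − 6)ℏ ≈ 0.4807ℏ.

13 values; θ_min ≈ 22.21°; |L|−L_z,max ≈ 0.4807ℏ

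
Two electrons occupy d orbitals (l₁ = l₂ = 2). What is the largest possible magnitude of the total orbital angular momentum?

The total orbital quantum number L ranges from |l₁ − l₂| to l₁ + l₂ in integer steps.
So L can be 0, 1, 2, 3, 4.
The largest magnitude corresponds to L = 4: |L_tot| = ℏ√(4·5) = 2√5 ℏ.

|L_tot|_max = 2√5 ℏ ≈ 4.472ℏ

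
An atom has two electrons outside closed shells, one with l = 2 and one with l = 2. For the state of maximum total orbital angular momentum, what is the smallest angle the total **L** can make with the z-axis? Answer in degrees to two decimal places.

By the triangle rule, |l₁ − l₂| ≤ L ≤ l₁ + l₂.
Allowed values: L = 0, 1, 2, 3, 4.
The maximum is L = 4, with |L_tot| = ℏ√(4·5) = 2√5 ℏ.
The minimum angle with z is arccos(4/√20) ≈ 26.57°.

θ_min ≈ 26.57°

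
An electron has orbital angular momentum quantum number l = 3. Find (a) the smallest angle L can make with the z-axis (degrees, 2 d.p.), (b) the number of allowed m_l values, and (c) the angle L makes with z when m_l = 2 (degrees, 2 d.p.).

θ_min ≈ 30.00°; 7 values; θ(m_l=2) ≈ 54.74°

cos θ_min = 3/√12, so θ_min ≈ 30.00°.
There are 2l+1 = 7 values of m_l.
For m_l = 2: cos θ = 2/√12, θ ≈ 54.74°.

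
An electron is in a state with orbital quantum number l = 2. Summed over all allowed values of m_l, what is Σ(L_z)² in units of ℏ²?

Σ(L_z)² = 10 ℏ²

The allowed m_l values are -2, -1, 0, 1, 2.
Σ m_l² = 2·(1 + 4) = 10.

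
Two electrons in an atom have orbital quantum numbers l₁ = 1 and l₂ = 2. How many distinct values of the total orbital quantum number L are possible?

The total orbital quantum number L ranges from |l₁ − l₂| to l₁ + l₂ in integer steps.
Allowed values: L = 1, 2, 3.
That is 3 values.

3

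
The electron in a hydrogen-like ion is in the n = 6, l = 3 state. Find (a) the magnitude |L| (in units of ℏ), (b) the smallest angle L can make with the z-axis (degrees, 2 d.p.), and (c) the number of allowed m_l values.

|L| = ℏ√(3·4) = 2√3 ℏ ≈ 3.464ℏ.
cos θ_min = 3/√12, so θ_min ≈ 30.00°.
There are 2l+1 = 7 values of m_l.

|L| = 2√3 ℏ ≈ 3.464ℏ; θ_min ≈ 30.00°; 7 values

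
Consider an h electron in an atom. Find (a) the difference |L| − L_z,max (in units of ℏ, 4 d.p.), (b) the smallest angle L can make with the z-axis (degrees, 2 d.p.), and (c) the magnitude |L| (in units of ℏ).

An h state has l = 5.
|L| − L_z,max = (√30 − 5)ℏ ≈ 0.4772ℏ.
cos θ_min = 5/√30, so θ_min ≈ 24.09°.
|L| = ℏ√(5·6) = √30 ℏ ≈ 5.477ℏ.

|L|−L_z,max ≈ 0.4772ℏ; θ_min ≈ 24.09°; |L| = √30 ℏ ≈ 5.477ℏ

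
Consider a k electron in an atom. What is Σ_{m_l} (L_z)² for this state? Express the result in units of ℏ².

Σ(L_z)² = 280 ℏ²

For a k orbital, l = 7.
The allowed m_l values are -7, -6, -5, -4, -3, -2, -1, 0, 1, 2, 3, 4, 5, 6, 7.
Σ m_l² = l(l+1)(2l+1)/3 = 7·8·15/3 = 280.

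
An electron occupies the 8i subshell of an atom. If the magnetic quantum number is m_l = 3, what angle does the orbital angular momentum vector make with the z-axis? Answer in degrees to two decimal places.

8i means n = 8, l = 6.
|L|² = l(l+1)ℏ² = 42ℏ², so |L| = √42 ℏ.
L_z = m_l ℏ = 3ℏ.
cos θ = L_z/|L| = 3/√42, so θ ≈ 62.42°.

θ ≈ 62.42°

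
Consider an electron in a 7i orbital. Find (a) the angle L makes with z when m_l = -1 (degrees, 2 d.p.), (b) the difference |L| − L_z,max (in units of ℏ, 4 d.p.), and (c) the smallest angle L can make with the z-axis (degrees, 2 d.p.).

7i means n = 7, l = 6.
For m_l = -1: cos θ = -1/√42, θ ≈ 98.88°.
|L| − L_z,max = (√42 − 6)ℏ ≈ 0.4807ℏ.
cos θ_min = 6/√42, so θ_min ≈ 22.21°.

θ(m_l=-1) ≈ 98.88°; |L|−L_z,max ≈ 0.4807ℏ; θ_min ≈ 22.21°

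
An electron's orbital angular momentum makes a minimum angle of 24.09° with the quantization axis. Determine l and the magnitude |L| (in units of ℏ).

l = 5, |L| = √30 ℏ ≈ 5.477ℏ

cos²θ_min = l/(l+1) = 0.8334.
l = cos²θ/sin²θ ≈ 5.
Then |L| = ℏ√(5·6) = √30 ℏ.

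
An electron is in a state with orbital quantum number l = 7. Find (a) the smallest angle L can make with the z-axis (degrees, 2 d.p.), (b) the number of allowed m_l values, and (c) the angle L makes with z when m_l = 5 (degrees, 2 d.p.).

θ_min ≈ 20.70°; 15 values; θ(m_l=5) ≈ 48.08°

cos θ_min = 7/√56, so θ_min ≈ 20.70°.
There are 2l+1 = 15 values of m_l.
For m_l = 5: cos θ = 5/√56, θ ≈ 48.08°.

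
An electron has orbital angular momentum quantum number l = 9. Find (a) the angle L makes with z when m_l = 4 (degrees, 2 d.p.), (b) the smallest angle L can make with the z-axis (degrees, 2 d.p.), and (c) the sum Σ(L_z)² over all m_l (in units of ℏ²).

θ(m_l=4) ≈ 65.06°; θ_min ≈ 18.43°; Σ(L_z)² = 570 ℏ²

For m_l = 4: cos θ = 4/√90, θ ≈ 65.06°.
cos θ_min = 9/√90, so θ_min ≈ 18.43°.
Σ m_l² = 570, so Σ(L_z)² = 570 ℏ².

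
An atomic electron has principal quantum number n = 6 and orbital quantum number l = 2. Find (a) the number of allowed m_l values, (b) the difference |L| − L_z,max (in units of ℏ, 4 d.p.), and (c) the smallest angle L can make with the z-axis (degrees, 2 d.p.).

5 values; |L|−L_z,max ≈ 0.4495ℏ; θ_min ≈ 35.26°

There are 2l+1 = 5 values of m_l.
|L| − L_z,max = (√6 − 2)ℏ ≈ 0.4495ℏ.
cos θ_min = 2/√6, so θ_min ≈ 35.26°.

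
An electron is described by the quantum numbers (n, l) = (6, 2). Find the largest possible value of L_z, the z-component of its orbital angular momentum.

L_z = m_l ℏ with m_l ∈ {−2, …, 2}; the maximum is m_l = 2.

L_z,max = 2ℏ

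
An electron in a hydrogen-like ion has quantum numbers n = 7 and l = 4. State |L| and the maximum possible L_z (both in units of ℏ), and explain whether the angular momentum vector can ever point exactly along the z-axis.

No: L_z,max = 4ℏ < |L| = 2√5 ℏ ≈ 4.472ℏ

|L| = 2√5 ℏ ≈ 4.4721ℏ, while L_z,max = lℏ = 4ℏ.
Since |L| > L_z,max, the vector can never point exactly along z; the closest it comes is θ_min = arccos(4/√20) ≈ 26.6°.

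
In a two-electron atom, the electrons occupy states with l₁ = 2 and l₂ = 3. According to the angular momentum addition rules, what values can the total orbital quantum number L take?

The total orbital quantum number L ranges from |l₁ − l₂| to l₁ + l₂ in integer steps.
L ∈ {1, 2, 3, 4, 5}.

L = 1, 2, 3, 4, 5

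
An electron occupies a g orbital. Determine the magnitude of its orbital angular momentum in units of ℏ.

|L| = 2√5 ℏ ≈ 4.472ℏ

G corresponds to l = 4.
|L| = ℏ√(l(l+1)) = ℏ√(4·5) = 2√5 ℏ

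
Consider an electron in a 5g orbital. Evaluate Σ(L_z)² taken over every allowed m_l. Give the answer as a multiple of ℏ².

The 5g subshell has l = 4.
m_l runs from −4 to 4, i.e. {-4, -3, -2, -1, 0, 1, 2, 3, 4}.
Σ m_l² = l(l+1)(2l+1)/3 = 4·5·9/3 = 60.

Σ(L_z)² = 60 ℏ²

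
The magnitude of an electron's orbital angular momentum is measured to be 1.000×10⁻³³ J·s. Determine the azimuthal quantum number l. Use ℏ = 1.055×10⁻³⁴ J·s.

|L|/ℏ = (1.000×10⁻³³)/(1.055×10⁻³⁴) ≈ 9.479.
l(l+1) ≈ 9.479² ≈ 89.85, so l = 9.

l = 9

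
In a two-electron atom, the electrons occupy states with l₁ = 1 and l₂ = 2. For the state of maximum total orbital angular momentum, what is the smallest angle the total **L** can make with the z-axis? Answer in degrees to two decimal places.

θ_min ≈ 30.00°

L runs from |1 − 2| = 1 to 1 + 2 = 3.
L ∈ {1, 2, 3}.
The maximum is L = 3, with |L_tot| = ℏ√(3·4) = 2√3 ℏ.
The minimum angle with z is arccos(3/√12) ≈ 30.00°.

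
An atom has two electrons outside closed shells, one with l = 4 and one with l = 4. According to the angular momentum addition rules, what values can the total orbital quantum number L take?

L = 0, 1, 2, 3, 4, 5, 6, 7, 8

L runs from |4 − 4| = 0 to 4 + 4 = 8.
Allowed values: L = 0, 1, 2, 3, 4, 5, 6, 7, 8.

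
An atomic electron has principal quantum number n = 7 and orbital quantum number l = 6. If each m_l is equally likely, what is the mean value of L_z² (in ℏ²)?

m_l ∈ {-6, -5, -4, -3, -2, -1, 0, 1, 2, 3, 4, 5, 6}.
Average of L_z² over 13 states: 182/13 ℏ² = 14 ℏ².

⟨L_z²⟩ = 14 ℏ²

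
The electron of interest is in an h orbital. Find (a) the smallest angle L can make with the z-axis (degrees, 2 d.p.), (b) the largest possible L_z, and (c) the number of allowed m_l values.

θ_min ≈ 24.09°; L_z,max = 5ℏ; 11 values

For an h orbital, l = 5.
cos θ_min = 5/√30, so θ_min ≈ 24.09°.
L_z,max = lℏ = 5ℏ.
There are 2l+1 = 11 values of m_l.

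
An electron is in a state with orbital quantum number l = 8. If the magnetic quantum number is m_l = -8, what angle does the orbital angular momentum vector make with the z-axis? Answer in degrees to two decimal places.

|L| = ℏ√(l(l+1)) = 6√2 ℏ.
L_z = m_l ℏ = −8ℏ.
cos θ = L_z/|L| = -8/√72, so θ ≈ 160.53°.

θ ≈ 160.53°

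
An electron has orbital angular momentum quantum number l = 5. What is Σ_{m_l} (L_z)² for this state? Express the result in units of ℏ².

The allowed m_l values are -5, -4, -3, -2, -1, 0, 1, 2, 3, 4, 5.
Σ m_l² = l(l+1)(2l+1)/3 = 5·6·11/3 = 110.

Σ(L_z)² = 110 ℏ²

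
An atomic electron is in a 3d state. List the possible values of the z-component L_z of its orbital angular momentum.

The 3d subshell has l = 2.
L_z = m_l ℏ with m_l ranging from −l to +l in integer steps.
For l = 2: m_l ∈ {-2, -1, 0, 1, 2}.

L_z ∈ {−2ℏ, −ℏ, 0, ℏ, 2ℏ}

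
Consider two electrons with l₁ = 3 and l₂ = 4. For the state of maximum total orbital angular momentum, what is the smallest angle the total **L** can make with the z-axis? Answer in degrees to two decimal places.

θ_min ≈ 20.70°

Angular momentum addition gives L = |l₁ − l₂|, …, l₁ + l₂.
Allowed values: L = 1, 2, 3, 4, 5, 6, 7.
The maximum is L = 7, with |L_tot| = ℏ√(7·8) = 2√14 ℏ.
The minimum angle with z is arccos(7/√56) ≈ 20.70°.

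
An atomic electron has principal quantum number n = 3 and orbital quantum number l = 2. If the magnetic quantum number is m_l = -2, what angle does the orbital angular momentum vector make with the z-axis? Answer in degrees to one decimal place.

|L| = ℏ√(l(l+1)) = √6 ℏ.
L_z = m_l ℏ = −2ℏ.
cos θ = L_z/|L| = -2/√6, so θ ≈ 144.7°.

θ ≈ 144.7°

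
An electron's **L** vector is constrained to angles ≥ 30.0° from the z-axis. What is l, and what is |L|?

cos²θ_min = l/(l+1) = 0.7500.
Thus l = 0.7500/(1 − 0.7500) ≈ 3.
Then |L| = ℏ√(3·4) = 2√3 ℏ.

l = 3, |L| = 2√3 ℏ ≈ 3.464ℏ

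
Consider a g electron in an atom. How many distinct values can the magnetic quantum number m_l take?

A g state has l = 4.
The number of m_l values is 2l + 1 = 2·4 + 1 = 9.

9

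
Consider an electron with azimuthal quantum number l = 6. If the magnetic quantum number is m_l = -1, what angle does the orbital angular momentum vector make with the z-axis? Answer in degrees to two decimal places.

θ ≈ 98.88°

|L|² = l(l+1)ℏ² = 42ℏ², so |L| = √42 ℏ.
L_z = m_l ℏ = −1ℏ.
cos θ = L_z/|L| = -1/√42, so θ ≈ 98.88°.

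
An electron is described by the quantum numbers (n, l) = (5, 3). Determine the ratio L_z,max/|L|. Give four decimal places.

L_z,max/|L| = 0.8660

|L| = 2√3 ℏ ≈ 3.4641ℏ, while L_z,max = lℏ = 3ℏ.
L_z,max/|L| = 3/√12 = 0.8660.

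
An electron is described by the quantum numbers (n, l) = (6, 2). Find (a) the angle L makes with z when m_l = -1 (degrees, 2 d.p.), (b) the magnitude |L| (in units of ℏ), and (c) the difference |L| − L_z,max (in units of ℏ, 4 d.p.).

For m_l = -1: cos θ = -1/√6, θ ≈ 114.09°.
|L| = ℏ√(2·3) = √6 ℏ ≈ 2.449ℏ.
|L| − L_z,max = (√6 − 2)ℏ ≈ 0.4495ℏ.

θ(m_l=-1) ≈ 114.09°; |L| = √6 ℏ ≈ 2.449ℏ; |L|−L_z,max ≈ 0.4495ℏ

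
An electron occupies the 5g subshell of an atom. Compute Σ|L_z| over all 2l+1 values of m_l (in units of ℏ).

5g means n = 5, l = 4.
The allowed m_l values are -4, -3, -2, -1, 0, 1, 2, 3, 4.
Σ|m_l| = 2·4(4+1)/2 = 20.

Σ|L_z| = 20 ℏ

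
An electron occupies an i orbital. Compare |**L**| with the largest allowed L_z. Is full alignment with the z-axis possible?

The letter i corresponds to l = 6.
|L| = √42 ℏ ≈ 6.4807ℏ, while L_z,max = lℏ = 6ℏ.
Since |L| > L_z,max, the vector can never point exactly along z; the closest it comes is θ_min = arccos(6/√42) ≈ 22.2°.

No: L_z,max = 6ℏ < |L| = √42 ℏ ≈ 6.481ℏ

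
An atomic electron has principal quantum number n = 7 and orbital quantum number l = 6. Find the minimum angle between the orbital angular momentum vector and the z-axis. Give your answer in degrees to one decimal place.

θ_min ≈ 22.2°

|L|² = l(l+1)ℏ² = 42ℏ², so |L| = √42 ℏ.
The smallest angle corresponds to the largest L_z, i.e. m_l = l = 6, giving L_z = 6ℏ.
cos θ_min = 6/√42, so θ_min ≈ 22.2°.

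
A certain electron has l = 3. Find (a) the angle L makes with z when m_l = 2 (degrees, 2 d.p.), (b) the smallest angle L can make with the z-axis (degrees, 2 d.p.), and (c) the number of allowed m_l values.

θ(m_l=2) ≈ 54.74°; θ_min ≈ 30.00°; 7 values

For m_l = 2: cos θ = 2/√12, θ ≈ 54.74°.
cos θ_min = 3/√12, so θ_min ≈ 30.00°.
There are 2l+1 = 7 values of m_l.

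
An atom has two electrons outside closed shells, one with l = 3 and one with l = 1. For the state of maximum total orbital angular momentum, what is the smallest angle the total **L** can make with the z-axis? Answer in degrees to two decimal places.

L runs from |3 − 1| = 2 to 3 + 1 = 4.
So L can be 2, 3, 4.
The maximum is L = 4, with |L_tot| = ℏ√(4·5) = 2√5 ℏ.
The minimum angle with z is arccos(4/√20) ≈ 26.57°.

θ_min ≈ 26.57°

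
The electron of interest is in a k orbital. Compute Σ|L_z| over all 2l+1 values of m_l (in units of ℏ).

Σ|L_z| = 56 ℏ

A k state has l = 7.
m_l runs from −7 to 7, i.e. {-7, -6, -5, -4, -3, -2, -1, 0, 1, 2, 3, 4, 5, 6, 7}.
Σ|m_l| = 2(1+2+…+7) = 56.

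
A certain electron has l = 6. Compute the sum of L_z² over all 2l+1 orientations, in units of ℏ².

Σ(L_z)² = 182 ℏ²

The allowed m_l values are -6, -5, -4, -3, -2, -1, 0, 1, 2, 3, 4, 5, 6.
Summing m² from −6 to 6: Σ m_l² = 182.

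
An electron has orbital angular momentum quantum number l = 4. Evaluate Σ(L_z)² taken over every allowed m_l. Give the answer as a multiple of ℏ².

Σ(L_z)² = 60 ℏ²

m_l ∈ {-4, -3, -2, -1, 0, 1, 2, 3, 4}.
Summing m² from −4 to 4: Σ m_l² = 60.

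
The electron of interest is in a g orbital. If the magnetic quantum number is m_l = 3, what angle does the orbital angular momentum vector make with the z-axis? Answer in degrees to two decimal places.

For a g orbital, l = 4.
|L| = ℏ√(l(l+1)) = 2√5 ℏ.
L_z = m_l ℏ = 3ℏ.
cos θ = L_z/|L| = 3/√20, so θ ≈ 47.87°.

θ ≈ 47.87°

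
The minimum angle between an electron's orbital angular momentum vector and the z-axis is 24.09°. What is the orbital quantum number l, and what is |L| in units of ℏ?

At minimum angle, m_l = l, so cos θ = l/√(l(l+1)); cos²θ = l/(l+1) = 0.8334.
l = cos²θ/sin²θ ≈ 5.
Then |L| = ℏ√(5·6) = √30 ℏ.

l = 5, |L| = √30 ℏ ≈ 5.477ℏ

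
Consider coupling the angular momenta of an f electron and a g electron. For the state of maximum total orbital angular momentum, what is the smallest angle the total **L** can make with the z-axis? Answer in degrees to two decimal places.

The total orbital quantum number L ranges from |l₁ − l₂| to l₁ + l₂ in integer steps.
L ∈ {1, 2, 3, 4, 5, 6, 7}.
The maximum is L = 7, with |L_tot| = ℏ√(7·8) = 2√14 ℏ.
The minimum angle with z is arccos(7/√56) ≈ 20.70°.

θ_min ≈ 20.70°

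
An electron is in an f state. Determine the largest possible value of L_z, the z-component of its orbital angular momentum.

For an f orbital, l = 3.
L_z = m_l ℏ with m_l ∈ {−3, …, 3}; the maximum is m_l = 3.

L_z,max = 3ℏ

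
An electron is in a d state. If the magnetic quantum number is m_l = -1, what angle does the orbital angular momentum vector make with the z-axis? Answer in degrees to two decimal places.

A d state has l = 2.
|L| = √(l(l+1)) ℏ = √6 ℏ.
L_z = m_l ℏ = −1ℏ.
cos θ = L_z/|L| = -1/√6, so θ ≈ 114.09°.

θ ≈ 114.09°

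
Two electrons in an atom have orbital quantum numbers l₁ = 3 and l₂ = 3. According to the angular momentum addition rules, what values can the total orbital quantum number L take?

L = 0, 1, 2, 3, 4, 5, 6

L runs from |3 − 3| = 0 to 3 + 3 = 6.
Allowed values: L = 0, 1, 2, 3, 4, 5, 6.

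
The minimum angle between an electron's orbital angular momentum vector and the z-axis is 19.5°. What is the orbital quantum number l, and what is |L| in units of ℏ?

At minimum angle, m_l = l, so cos θ = l/√(l(l+1)); cos²θ = l/(l+1) = 0.8886.
Solving: l = 8.
Then |L| = ℏ√(8·9) = 6√2 ℏ.

l = 8, |L| = 6√2 ℏ ≈ 8.485ℏ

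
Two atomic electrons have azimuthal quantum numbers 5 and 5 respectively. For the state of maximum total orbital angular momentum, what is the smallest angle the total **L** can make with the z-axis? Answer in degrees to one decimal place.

L runs from |5 − 5| = 0 to 5 + 5 = 10.
So L can be 0, 1, 2, 3, 4, 5, 6, 7, 8, 9, 10.
The maximum is L = 10, with |L_tot| = ℏ√(10·11) = √110 ℏ.
The minimum angle with z is arccos(10/√110) ≈ 17.5°.

θ_min ≈ 17.5°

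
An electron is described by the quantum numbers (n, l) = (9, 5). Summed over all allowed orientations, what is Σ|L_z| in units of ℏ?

The allowed m_l values are -5, -4, -3, -2, -1, 0, 1, 2, 3, 4, 5.
Σ|m_l| = 2·5(5+1)/2 = 30.

Σ|L_z| = 30 ℏ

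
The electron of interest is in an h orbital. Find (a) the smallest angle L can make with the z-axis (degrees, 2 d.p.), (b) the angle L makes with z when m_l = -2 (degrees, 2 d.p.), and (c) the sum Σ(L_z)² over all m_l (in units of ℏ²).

θ_min ≈ 24.09°; θ(m_l=-2) ≈ 111.42°; Σ(L_z)² = 110 ℏ²

For an h orbital, l = 5.
cos θ_min = 5/√30, so θ_min ≈ 24.09°.
For m_l = -2: cos θ = -2/√30, θ ≈ 111.42°.
Σ m_l² = 110, so Σ(L_z)² = 110 ℏ².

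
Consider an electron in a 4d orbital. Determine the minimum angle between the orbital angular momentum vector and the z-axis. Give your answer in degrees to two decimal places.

θ_min ≈ 35.26°

For 4d, l = 2.
|L| = ℏ√(l(l+1)) = √6 ℏ.
The smallest angle corresponds to the largest L_z, i.e. m_l = l = 2, giving L_z = 2ℏ.
cos θ_min = 2/√6, so θ_min ≈ 35.26°.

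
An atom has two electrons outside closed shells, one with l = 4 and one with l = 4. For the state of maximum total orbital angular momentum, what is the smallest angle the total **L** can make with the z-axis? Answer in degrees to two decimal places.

θ_min ≈ 19.47°

Angular momentum addition gives L = |l₁ − l₂|, …, l₁ + l₂.
L ∈ {0, 1, 2, 3, 4, 5, 6, 7, 8}.
The maximum is L = 8, with |L_tot| = ℏ√(8·9) = 6√2 ℏ.
The minimum angle with z is arccos(8/√72) ≈ 19.47°.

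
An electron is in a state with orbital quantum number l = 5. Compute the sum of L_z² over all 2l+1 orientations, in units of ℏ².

m_l ∈ {-5, -4, -3, -2, -1, 0, 1, 2, 3, 4, 5}.
Σ m_l² = l(l+1)(2l+1)/3 = 5·6·11/3 = 110.

Σ(L_z)² = 110 ℏ²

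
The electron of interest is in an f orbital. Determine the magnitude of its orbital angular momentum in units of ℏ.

The letter f corresponds to l = 3.
|L| = ℏ√(l(l+1)) = ℏ√(3·4) = 2√3 ℏ

|L| = 2√3 ℏ ≈ 3.464ℏ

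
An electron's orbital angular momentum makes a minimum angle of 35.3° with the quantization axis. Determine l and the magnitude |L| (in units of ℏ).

cos θ_min = l/√(l(l+1)) = √(l/(l+1)), so l/(l+1) = cos²(35.3°) = 0.6661.
l = cos²θ/sin²θ ≈ 2.
Then |L| = ℏ√(2·3) = √6 ℏ.

l = 2, |L| = √6 ℏ ≈ 2.449ℏ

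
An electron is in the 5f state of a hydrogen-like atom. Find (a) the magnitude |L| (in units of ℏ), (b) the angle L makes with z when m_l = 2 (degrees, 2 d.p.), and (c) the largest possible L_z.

|L| = 2√3 ℏ ≈ 3.464ℏ; θ(m_l=2) ≈ 54.74°; L_z,max = 3ℏ

For 5f, l = 3.
|L| = ℏ√(3·4) = 2√3 ℏ ≈ 3.464ℏ.
For m_l = 2: cos θ = 2/√12, θ ≈ 54.74°.
L_z,max = lℏ = 3ℏ.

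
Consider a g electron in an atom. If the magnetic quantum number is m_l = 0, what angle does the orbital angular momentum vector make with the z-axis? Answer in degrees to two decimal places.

θ ≈ 90.00°

For a g orbital, l = 4.
|L| = √(l(l+1)) ℏ = 2√5 ℏ.
L_z = m_l ℏ = 0ℏ.
cos θ = L_z/|L| = 0/√20, so θ ≈ 90.00°.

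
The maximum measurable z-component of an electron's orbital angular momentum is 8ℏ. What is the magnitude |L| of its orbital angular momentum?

|L| = 6√2 ℏ ≈ 8.485ℏ

L_z,max = lℏ, so l = 8.
Then |L| = ℏ√(8·9) = 6√2 ℏ.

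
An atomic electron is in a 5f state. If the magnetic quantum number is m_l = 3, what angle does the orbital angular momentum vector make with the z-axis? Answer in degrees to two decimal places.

θ ≈ 30.00°

5f means n = 5, l = 3.
|L|² = l(l+1)ℏ² = 12ℏ², so |L| = 2√3 ℏ.
L_z = m_l ℏ = 3ℏ.
cos θ = L_z/|L| = 3/√12, so θ ≈ 30.00°.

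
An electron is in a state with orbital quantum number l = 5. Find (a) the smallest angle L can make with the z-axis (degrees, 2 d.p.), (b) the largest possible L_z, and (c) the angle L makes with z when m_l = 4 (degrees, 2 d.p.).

cos θ_min = 5/√30, so θ_min ≈ 24.09°.
L_z,max = lℏ = 5ℏ.
For m_l = 4: cos θ = 4/√30, θ ≈ 43.09°.

θ_min ≈ 24.09°; L_z,max = 5ℏ; θ(m_l=4) ≈ 43.09°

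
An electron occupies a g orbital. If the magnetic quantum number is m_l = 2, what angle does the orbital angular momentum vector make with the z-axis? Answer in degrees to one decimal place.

θ ≈ 63.4°

For a g orbital, l = 4.
|L|² = l(l+1)ℏ² = 20ℏ², so |L| = 2√5 ℏ.
L_z = m_l ℏ = 2ℏ.
cos θ = L_z/|L| = 2/√20, so θ ≈ 63.4°.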